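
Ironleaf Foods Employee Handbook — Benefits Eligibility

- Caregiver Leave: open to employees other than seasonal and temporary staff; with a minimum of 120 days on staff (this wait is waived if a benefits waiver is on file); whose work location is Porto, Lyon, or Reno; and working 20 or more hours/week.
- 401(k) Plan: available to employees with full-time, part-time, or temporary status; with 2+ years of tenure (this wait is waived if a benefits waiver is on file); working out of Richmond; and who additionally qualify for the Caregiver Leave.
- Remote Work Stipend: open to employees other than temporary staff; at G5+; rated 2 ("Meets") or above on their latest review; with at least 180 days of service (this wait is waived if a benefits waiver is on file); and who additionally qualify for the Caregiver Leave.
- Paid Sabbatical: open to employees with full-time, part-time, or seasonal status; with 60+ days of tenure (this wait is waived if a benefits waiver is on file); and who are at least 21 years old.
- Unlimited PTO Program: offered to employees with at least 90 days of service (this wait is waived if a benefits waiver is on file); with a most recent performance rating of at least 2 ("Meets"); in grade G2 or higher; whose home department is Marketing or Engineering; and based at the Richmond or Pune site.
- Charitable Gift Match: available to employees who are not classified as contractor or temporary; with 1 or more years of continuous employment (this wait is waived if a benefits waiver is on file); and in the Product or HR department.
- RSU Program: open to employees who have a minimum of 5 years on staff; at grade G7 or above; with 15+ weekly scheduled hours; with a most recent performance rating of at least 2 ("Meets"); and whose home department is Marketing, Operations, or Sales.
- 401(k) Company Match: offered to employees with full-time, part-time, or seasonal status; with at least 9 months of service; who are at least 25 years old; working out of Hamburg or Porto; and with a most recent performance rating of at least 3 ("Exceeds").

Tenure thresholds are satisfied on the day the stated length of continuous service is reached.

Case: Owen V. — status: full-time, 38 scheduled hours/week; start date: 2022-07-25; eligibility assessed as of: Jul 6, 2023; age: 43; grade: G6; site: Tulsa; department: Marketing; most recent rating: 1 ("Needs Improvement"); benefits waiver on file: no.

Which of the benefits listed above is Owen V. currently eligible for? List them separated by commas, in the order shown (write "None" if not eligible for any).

Paid Sabbatical

Service from 2022-07-25 to Jul 6, 2023: 346 days.
Caregiver Leave — status full-time ✓ (not excluded); no waiver, service 346 days ≥ 120 days ✓; site Tulsa ✗ (not Porto, Lyon, or Reno) → not eligible.
401(k) Plan — status full-time ✓; no waiver, service 346 days < 2 years (≈730 days) ✗ → not eligible.
Remote Work Stipend — status full-time ✓ (not excluded); grade G6 ≥ G5 ✓; rating 1 < 2 ✗ → not eligible.
Paid Sabbatical — status full-time ✓; no waiver, service 346 days ≥ 60 days ✓; age 43 ≥ 21 ✓ → eligible.
Unlimited PTO Program — no waiver, service 346 days ≥ 90 days ✓; rating 1 < 2 ✗ → not eligible.
Charitable Gift Match — status full-time ✓ (not excluded); no waiver, service 346 days < 1 year (≈365 days) ✗ → not eligible.
RSU Program — service 346 days < 5 years (≈1825 days) ✗ → not eligible.
401(k) Company Match — status full-time ✓; service 346 days ≥ 9 months (≈270 days) ✓; age 43 ≥ 25 ✓; site Tulsa ✗ (not Hamburg or Porto) → not eligible.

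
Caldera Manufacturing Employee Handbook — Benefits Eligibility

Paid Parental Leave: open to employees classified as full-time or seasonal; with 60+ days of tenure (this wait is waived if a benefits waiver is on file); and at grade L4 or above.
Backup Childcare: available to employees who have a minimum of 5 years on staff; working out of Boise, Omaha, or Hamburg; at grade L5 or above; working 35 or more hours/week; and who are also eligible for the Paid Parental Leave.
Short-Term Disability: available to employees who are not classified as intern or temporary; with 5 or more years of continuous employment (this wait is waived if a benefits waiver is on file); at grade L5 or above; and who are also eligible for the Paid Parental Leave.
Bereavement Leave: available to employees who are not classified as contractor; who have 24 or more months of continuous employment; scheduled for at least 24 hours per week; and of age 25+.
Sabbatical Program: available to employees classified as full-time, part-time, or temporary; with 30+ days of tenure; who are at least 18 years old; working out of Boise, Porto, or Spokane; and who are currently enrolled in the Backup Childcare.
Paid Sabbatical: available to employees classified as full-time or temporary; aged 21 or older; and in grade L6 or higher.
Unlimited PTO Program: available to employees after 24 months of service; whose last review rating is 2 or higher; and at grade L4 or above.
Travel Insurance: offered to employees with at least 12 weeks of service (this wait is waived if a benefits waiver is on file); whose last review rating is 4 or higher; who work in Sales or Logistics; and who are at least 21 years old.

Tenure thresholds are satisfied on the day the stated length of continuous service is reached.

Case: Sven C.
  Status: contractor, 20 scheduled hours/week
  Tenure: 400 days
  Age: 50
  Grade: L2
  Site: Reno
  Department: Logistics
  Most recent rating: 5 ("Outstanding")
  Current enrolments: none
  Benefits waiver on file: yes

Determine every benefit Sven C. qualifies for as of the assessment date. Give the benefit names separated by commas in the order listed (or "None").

Paid Parental Leave — status contractor ✗ (requires full-time or seasonal) → not eligible.
Backup Childcare — service 400 days < 5 years (≈1825 days) ✗ → not eligible.
Short-Term Disability — status contractor ✓ (not excluded); benefits waiver on file ✓; grade L2 < L5 ✗ → not eligible.
Bereavement Leave — status contractor ✗ (excluded) → not eligible.
Sabbatical Program — status contractor ✗ (requires full-time, part-time, or temporary) → not eligible.
Paid Sabbatical — status contractor ✗ (requires full-time or temporary) → not eligible.
Unlimited PTO Program — service 400 days < 24 months (≈720 days) ✗ → not eligible.
Travel Insurance — benefits waiver on file ✓; rating 5 ≥ 4 ✓; dept Logistics ✓; age 50 ≥ 21 ✓ → eligible.

Travel Insurance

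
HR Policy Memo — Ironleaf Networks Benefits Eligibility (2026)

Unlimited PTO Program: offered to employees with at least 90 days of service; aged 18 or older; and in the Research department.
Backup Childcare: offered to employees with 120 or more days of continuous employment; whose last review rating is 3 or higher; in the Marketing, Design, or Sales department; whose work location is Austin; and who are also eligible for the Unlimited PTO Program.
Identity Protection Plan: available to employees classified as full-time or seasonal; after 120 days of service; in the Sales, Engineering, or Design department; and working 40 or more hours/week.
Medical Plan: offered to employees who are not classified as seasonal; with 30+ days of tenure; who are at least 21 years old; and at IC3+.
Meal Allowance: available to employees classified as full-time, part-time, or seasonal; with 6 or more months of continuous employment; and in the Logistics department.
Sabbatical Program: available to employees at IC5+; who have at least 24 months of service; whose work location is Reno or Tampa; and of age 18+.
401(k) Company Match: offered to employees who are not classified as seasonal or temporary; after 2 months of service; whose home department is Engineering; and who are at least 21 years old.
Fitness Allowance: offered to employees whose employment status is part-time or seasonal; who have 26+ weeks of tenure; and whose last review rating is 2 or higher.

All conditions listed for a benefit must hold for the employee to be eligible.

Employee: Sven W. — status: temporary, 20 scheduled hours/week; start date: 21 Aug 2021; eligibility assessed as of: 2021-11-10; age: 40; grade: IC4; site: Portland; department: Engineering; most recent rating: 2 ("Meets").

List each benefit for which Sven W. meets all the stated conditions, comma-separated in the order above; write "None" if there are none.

Medical Plan

Service from 21 Aug 2021 to 2021-11-10: 81 days.
Unlimited PTO Program — service 81 days < 90 days ✗ → not eligible.
Backup Childcare — service 81 days < 120 days ✗ → not eligible.
Identity Protection Plan — status temporary ✗ (requires full-time or seasonal) → not eligible.
Medical Plan — status temporary ✓ (not excluded); service 81 days ≥ 30 days ✓; age 40 ≥ 21 ✓; grade IC4 ≥ IC3 ✓ → eligible.
Meal Allowance — status temporary ✗ (requires full-time, part-time, or seasonal) → not eligible.
Sabbatical Program — grade IC4 < IC5 ✗ → not eligible.
401(k) Company Match — status temporary ✗ (excluded) → not eligible.
Fitness Allowance — status temporary ✗ (requires part-time or seasonal) → not eligible.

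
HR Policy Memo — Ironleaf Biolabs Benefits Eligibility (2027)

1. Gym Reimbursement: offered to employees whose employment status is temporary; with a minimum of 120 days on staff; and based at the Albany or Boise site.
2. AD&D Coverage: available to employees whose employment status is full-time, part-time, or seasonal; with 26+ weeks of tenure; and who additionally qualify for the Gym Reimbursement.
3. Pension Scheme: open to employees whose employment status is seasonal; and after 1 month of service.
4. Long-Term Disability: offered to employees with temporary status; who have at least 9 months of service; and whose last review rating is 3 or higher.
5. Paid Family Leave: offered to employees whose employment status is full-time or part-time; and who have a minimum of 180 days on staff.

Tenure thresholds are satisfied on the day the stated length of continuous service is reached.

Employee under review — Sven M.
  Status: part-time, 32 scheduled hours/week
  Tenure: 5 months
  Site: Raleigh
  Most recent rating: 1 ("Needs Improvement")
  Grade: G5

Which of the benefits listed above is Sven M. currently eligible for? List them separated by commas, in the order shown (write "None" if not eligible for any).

Gym Reimbursement — status part-time ✗ (requires temporary) → not eligible.
AD&D Coverage — status part-time ✓; service 5 months < 26 weeks (≈182 days) ✗ → not eligible.
Pension Scheme — status part-time ✗ (requires seasonal) → not eligible.
Long-Term Disability — status part-time ✗ (requires temporary) → not eligible.
Paid Family Leave — status part-time ✓; service 5 months < 180 days ✗ → not eligible.

None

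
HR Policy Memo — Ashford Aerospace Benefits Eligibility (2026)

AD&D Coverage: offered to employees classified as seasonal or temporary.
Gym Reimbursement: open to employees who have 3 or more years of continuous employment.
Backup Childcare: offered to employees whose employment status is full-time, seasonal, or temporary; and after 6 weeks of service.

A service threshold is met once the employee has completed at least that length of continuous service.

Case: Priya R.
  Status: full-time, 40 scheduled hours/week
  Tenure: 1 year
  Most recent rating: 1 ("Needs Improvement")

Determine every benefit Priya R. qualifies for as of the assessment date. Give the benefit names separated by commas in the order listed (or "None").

Backup Childcare

AD&D Coverage — status full-time ✗ (requires seasonal or temporary) → not eligible.
Gym Reimbursement — service 1 year < 3 years ✗ → not eligible.
Backup Childcare — status full-time ✓; service 1 year ≥ 6 weeks (≈42 days) ✓ → eligible.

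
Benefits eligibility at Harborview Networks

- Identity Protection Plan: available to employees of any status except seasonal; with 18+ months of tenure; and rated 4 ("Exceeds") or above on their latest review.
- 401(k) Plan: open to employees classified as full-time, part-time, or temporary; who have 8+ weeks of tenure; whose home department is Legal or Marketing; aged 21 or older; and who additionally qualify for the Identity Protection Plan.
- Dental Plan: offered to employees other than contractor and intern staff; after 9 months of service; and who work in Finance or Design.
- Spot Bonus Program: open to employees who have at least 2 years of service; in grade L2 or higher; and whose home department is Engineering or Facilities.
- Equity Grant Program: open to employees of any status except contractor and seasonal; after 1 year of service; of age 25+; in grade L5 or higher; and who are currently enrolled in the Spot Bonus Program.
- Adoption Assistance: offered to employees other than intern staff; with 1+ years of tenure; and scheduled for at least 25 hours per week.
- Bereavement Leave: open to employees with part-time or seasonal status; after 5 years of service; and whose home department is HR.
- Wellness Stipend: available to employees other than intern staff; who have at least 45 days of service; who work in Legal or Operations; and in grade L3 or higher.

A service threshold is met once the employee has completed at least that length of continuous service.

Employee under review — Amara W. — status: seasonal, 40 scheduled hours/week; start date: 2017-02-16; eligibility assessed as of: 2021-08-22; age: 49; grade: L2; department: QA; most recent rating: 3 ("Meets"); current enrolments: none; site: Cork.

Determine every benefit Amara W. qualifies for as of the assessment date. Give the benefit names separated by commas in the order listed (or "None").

Service from 2017-02-16 to 2021-08-22: 1648 days.
Identity Protection Plan — status seasonal ✗ (excluded) → not eligible.
401(k) Plan — status seasonal ✗ (requires full-time, part-time, or temporary) → not eligible.
Dental Plan — status seasonal ✓ (not excluded); service 1648 days ≥ 9 months (≈270 days) ✓; dept QA ✗ → not eligible.
Spot Bonus Program — service 1648 days ≥ 2 years (≈730 days) ✓; grade L2 ≥ L2 ✓; dept QA ✗ → not eligible.
Equity Grant Program — status seasonal ✗ (excluded) → not eligible.
Adoption Assistance — status seasonal ✓ (not excluded); service 1648 days ≥ 1 year (≈365 days) ✓; 40 hrs/wk ≥ 25 ✓ → eligible.
Bereavement Leave — status seasonal ✓; service 1648 days < 5 years (≈1825 days) ✗ → not eligible.
Wellness Stipend — status seasonal ✓ (not excluded); service 1648 days ≥ 45 days ✓; dept QA ✗ → not eligible.

Adoption Assistance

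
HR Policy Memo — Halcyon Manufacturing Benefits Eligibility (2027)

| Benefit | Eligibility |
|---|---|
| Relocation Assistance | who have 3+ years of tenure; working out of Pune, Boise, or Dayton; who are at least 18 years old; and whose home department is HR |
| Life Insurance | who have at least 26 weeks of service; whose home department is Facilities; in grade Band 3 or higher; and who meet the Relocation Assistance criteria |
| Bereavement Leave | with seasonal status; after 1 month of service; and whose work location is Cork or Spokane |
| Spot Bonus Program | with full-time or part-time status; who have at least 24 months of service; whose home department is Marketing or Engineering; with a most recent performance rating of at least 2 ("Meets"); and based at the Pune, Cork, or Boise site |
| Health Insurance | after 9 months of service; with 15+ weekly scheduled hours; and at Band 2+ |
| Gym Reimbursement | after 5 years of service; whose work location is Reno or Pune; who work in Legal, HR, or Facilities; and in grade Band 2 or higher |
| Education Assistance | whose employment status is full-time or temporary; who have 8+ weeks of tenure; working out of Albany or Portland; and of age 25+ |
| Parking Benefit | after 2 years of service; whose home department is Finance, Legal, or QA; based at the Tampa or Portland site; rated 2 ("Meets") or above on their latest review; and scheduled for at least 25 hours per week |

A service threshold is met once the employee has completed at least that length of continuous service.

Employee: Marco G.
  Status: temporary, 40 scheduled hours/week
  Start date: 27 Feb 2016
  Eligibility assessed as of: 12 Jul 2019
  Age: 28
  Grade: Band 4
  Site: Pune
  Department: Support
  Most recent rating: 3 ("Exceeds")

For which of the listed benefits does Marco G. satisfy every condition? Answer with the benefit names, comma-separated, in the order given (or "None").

Health Insurance

Service from 27 Feb 2016 to 12 Jul 2019: 1231 days.
Relocation Assistance — service 1231 days ≥ 3 years (≈1095 days) ✓; site Pune ✓; age 28 ≥ 18 ✓; dept Support ✗ → not eligible.
Life Insurance — service 1231 days ≥ 26 weeks (≈182 days) ✓; dept Support ✗ → not eligible.
Bereavement Leave — status temporary ✗ (requires seasonal) → not eligible.
Spot Bonus Program — status temporary ✗ (requires full-time or part-time) → not eligible.
Health Insurance — service 1231 days ≥ 9 months (≈270 days) ✓; 40 hrs/wk ≥ 15 ✓; grade Band 4 ≥ Band 2 ✓ → eligible.
Gym Reimbursement — service 1231 days < 5 years (≈1825 days) ✗ → not eligible.
Education Assistance — status temporary ✓; service 1231 days ≥ 8 weeks (≈56 days) ✓; site Pune ✗ (not Albany or Portland) → not eligible.
Parking Benefit — service 1231 days ≥ 2 years (≈730 days) ✓; dept Support ✗ → not eligible.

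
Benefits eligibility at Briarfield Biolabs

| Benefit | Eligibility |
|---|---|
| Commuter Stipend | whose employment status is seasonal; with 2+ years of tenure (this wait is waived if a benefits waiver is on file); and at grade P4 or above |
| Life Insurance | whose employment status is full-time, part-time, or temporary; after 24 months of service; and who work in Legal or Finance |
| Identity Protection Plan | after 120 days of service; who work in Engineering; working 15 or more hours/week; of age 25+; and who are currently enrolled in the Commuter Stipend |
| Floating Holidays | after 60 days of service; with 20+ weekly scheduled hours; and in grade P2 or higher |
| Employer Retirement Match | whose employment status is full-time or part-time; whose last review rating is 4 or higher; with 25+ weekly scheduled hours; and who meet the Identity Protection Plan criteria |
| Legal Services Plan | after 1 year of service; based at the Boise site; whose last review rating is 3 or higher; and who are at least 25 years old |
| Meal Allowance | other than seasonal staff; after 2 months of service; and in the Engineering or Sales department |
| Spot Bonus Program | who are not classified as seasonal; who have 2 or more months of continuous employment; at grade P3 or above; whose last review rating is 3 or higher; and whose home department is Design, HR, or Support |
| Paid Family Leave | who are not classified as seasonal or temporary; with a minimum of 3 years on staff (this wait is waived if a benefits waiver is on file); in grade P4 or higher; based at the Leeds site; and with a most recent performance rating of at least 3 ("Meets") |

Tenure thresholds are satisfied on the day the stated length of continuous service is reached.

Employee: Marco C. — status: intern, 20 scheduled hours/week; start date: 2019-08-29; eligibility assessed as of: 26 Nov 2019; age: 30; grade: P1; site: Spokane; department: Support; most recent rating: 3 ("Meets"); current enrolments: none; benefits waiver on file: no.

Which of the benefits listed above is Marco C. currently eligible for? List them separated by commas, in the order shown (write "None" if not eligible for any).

Service from 2019-08-29 to 26 Nov 2019: 89 days.
Commuter Stipend — status intern ✗ (requires seasonal) → not eligible.
Life Insurance — status intern ✗ (requires full-time, part-time, or temporary) → not eligible.
Identity Protection Plan — service 89 days < 120 days ✗ → not eligible.
Floating Holidays — service 89 days ≥ 60 days ✓; 20 hrs/wk ≥ 20 ✓; grade P1 < P2 ✗ → not eligible.
Employer Retirement Match — status intern ✗ (requires full-time or part-time) → not eligible.
Legal Services Plan — service 89 days < 1 year (≈365 days) ✗ → not eligible.
Meal Allowance — status intern ✓ (not excluded); service 89 days ≥ 2 months (≈60 days) ✓; dept Support ✗ → not eligible.
Spot Bonus Program — status intern ✓ (not excluded); service 89 days ≥ 2 months (≈60 days) ✓; grade P1 < P3 ✗ → not eligible.
Paid Family Leave — status intern ✓ (not excluded); no waiver, service 89 days < 3 years (≈1095 days) ✗ → not eligible.

None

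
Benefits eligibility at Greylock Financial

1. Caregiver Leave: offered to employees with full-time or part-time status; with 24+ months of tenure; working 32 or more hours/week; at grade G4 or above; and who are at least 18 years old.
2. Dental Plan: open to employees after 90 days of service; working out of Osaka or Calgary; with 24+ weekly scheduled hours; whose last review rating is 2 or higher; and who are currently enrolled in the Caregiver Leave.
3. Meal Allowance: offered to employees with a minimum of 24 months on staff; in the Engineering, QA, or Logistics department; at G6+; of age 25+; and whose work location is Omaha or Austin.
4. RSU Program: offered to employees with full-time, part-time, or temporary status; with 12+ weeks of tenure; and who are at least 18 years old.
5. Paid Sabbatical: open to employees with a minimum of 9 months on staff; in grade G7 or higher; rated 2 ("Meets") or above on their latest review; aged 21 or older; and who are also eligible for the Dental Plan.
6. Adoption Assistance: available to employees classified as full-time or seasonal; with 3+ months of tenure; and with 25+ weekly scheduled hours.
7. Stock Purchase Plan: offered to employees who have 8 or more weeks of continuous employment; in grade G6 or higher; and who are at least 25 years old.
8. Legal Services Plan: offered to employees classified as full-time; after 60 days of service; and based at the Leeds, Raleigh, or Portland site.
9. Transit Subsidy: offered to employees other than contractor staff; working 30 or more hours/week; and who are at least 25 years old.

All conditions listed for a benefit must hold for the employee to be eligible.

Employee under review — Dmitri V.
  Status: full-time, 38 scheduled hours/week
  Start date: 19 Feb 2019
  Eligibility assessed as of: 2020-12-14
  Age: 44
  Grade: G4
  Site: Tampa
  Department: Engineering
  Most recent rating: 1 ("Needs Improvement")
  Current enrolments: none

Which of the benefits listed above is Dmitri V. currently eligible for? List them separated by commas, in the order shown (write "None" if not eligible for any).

RSU Program, Adoption Assistance, Transit Subsidy

Service from 19 Feb 2019 to 2020-12-14: 664 days.
Caregiver Leave — status full-time ✓; service 664 days < 24 months (≈720 days) ✗ → not eligible.
Dental Plan — service 664 days ≥ 90 days ✓; site Tampa ✗ (not Osaka or Calgary) → not eligible.
Meal Allowance — service 664 days < 24 months (≈720 days) ✗ → not eligible.
RSU Program — status full-time ✓; service 664 days ≥ 12 weeks (≈84 days) ✓; age 44 ≥ 18 ✓ → eligible.
Paid Sabbatical — service 664 days ≥ 9 months (≈270 days) ✓; grade G4 < G7 ✗ → not eligible.
Adoption Assistance — status full-time ✓; service 664 days ≥ 3 months (≈90 days) ✓; 38 hrs/wk ≥ 25 ✓ → eligible.
Stock Purchase Plan — service 664 days ≥ 8 weeks (≈56 days) ✓; grade G4 < G6 ✗ → not eligible.
Legal Services Plan — status full-time ✓; service 664 days ≥ 60 days ✓; site Tampa ✗ (not Leeds, Raleigh, or Portland) → not eligible.
Transit Subsidy — status full-time ✓ (not excluded); 38 hrs/wk ≥ 30 ✓; age 44 ≥ 25 ✓ → eligible.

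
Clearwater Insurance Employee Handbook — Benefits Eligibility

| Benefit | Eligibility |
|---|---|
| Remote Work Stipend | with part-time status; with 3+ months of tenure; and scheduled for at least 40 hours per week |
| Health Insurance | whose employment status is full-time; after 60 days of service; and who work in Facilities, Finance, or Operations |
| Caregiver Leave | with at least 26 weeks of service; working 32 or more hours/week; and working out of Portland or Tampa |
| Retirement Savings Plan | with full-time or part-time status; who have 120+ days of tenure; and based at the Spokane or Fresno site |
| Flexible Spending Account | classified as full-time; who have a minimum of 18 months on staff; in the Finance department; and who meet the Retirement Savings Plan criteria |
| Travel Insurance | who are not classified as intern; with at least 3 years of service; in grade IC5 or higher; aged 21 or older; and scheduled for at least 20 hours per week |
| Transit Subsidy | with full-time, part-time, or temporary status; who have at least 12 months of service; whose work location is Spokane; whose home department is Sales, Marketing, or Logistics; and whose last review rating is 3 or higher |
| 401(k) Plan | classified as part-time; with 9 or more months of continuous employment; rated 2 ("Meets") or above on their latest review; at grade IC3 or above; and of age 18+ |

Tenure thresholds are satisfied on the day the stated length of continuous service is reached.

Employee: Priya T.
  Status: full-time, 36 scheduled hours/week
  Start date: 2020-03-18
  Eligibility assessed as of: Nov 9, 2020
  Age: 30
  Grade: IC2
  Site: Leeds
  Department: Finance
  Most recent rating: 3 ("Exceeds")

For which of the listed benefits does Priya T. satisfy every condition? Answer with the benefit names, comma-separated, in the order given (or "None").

Service from 2020-03-18 to Nov 9, 2020: 236 days.
Remote Work Stipend — status full-time ✗ (requires part-time) → not eligible.
Health Insurance — status full-time ✓; service 236 days ≥ 60 days ✓; dept Finance ✓ → eligible.
Caregiver Leave — service 236 days ≥ 26 weeks (≈182 days) ✓; 36 hrs/wk ≥ 32 ✓; site Leeds ✗ (not Portland or Tampa) → not eligible.
Retirement Savings Plan — status full-time ✓; service 236 days ≥ 120 days ✓; site Leeds ✗ (not Spokane or Fresno) → not eligible.
Flexible Spending Account — status full-time ✓; service 236 days < 18 months (≈540 days) ✗ → not eligible.
Travel Insurance — status full-time ✓ (not excluded); service 236 days < 3 years (≈1095 days) ✗ → not eligible.
Transit Subsidy — status full-time ✓; service 236 days < 12 months (≈360 days) ✗ → not eligible.
401(k) Plan — status full-time ✗ (requires part-time) → not eligible.

Health Insurance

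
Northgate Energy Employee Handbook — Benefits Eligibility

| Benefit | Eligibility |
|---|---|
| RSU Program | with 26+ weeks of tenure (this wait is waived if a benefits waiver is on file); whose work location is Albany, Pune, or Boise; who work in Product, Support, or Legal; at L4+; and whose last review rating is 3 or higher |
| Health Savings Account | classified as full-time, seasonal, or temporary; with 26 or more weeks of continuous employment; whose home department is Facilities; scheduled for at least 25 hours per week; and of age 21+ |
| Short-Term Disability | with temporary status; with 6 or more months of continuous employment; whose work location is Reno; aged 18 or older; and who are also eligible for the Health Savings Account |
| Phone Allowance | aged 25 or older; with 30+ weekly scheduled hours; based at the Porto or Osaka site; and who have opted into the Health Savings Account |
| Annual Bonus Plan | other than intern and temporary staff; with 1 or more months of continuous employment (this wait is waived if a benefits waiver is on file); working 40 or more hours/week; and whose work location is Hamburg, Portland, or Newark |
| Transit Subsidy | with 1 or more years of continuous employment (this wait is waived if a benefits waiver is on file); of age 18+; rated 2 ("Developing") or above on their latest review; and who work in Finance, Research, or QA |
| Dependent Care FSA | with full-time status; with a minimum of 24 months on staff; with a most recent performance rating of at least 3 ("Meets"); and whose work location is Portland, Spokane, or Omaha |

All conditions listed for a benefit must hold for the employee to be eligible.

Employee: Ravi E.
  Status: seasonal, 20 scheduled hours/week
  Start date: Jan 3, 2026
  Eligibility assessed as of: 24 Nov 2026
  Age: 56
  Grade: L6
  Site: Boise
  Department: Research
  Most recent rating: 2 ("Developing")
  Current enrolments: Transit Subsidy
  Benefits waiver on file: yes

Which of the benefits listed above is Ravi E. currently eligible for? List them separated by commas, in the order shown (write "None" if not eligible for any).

Service from Jan 3, 2026 to 24 Nov 2026: 325 days.
RSU Program — benefits waiver on file ✓; site Boise ✓; dept Research ✗ → not eligible.
Health Savings Account — status seasonal ✓; service 325 days ≥ 26 weeks (≈182 days) ✓; dept Research ✗ → not eligible.
Short-Term Disability — status seasonal ✗ (requires temporary) → not eligible.
Phone Allowance — age 56 ≥ 25 ✓; 20 hrs/wk < 30 ✗ → not eligible.
Annual Bonus Plan — status seasonal ✓ (not excluded); benefits waiver on file ✓; 20 hrs/wk < 40 ✗ → not eligible.
Transit Subsidy — benefits waiver on file ✓; age 56 ≥ 18 ✓; rating 2 ≥ 2 ✓; dept Research ✓ → eligible.
Dependent Care FSA — status seasonal ✗ (requires full-time) → not eligible.

Transit Subsidy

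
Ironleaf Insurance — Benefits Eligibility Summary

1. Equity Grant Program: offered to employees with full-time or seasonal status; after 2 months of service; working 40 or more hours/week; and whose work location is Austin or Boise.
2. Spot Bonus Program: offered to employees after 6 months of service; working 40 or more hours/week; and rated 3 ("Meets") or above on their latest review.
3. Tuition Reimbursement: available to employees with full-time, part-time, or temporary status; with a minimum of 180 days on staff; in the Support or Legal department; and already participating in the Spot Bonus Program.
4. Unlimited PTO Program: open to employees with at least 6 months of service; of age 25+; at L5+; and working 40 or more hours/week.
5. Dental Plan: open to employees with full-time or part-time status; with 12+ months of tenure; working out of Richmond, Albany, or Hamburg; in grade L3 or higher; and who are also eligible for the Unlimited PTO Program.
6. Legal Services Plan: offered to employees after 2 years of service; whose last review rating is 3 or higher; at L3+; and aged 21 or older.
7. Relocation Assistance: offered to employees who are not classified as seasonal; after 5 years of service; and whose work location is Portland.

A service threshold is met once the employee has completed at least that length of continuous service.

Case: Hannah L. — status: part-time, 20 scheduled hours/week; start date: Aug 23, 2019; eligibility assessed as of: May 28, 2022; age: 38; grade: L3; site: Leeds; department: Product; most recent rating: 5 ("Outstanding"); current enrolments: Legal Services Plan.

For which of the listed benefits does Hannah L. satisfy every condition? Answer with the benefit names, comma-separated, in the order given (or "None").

Service from Aug 23, 2019 to May 28, 2022: 1009 days.
Equity Grant Program — status part-time ✗ (requires full-time or seasonal) → not eligible.
Spot Bonus Program — service 1009 days ≥ 6 months (≈180 days) ✓; 20 hrs/wk < 40 ✗ → not eligible.
Tuition Reimbursement — status part-time ✓; service 1009 days ≥ 180 days ✓; dept Product ✗ → not eligible.
Unlimited PTO Program — service 1009 days ≥ 6 months (≈180 days) ✓; age 38 ≥ 25 ✓; grade L3 < L5 ✗ → not eligible.
Dental Plan — status part-time ✓; service 1009 days ≥ 12 months (≈360 days) ✓; site Leeds ✗ (not Richmond, Albany, or Hamburg) → not eligible.
Legal Services Plan — service 1009 days ≥ 2 years (≈730 days) ✓; rating 5 ≥ 3 ✓; grade L3 ≥ L3 ✓; age 38 ≥ 21 ✓ → eligible.
Relocation Assistance — status part-time ✓ (not excluded); service 1009 days < 5 years (≈1825 days) ✗ → not eligible.

Legal Services Plan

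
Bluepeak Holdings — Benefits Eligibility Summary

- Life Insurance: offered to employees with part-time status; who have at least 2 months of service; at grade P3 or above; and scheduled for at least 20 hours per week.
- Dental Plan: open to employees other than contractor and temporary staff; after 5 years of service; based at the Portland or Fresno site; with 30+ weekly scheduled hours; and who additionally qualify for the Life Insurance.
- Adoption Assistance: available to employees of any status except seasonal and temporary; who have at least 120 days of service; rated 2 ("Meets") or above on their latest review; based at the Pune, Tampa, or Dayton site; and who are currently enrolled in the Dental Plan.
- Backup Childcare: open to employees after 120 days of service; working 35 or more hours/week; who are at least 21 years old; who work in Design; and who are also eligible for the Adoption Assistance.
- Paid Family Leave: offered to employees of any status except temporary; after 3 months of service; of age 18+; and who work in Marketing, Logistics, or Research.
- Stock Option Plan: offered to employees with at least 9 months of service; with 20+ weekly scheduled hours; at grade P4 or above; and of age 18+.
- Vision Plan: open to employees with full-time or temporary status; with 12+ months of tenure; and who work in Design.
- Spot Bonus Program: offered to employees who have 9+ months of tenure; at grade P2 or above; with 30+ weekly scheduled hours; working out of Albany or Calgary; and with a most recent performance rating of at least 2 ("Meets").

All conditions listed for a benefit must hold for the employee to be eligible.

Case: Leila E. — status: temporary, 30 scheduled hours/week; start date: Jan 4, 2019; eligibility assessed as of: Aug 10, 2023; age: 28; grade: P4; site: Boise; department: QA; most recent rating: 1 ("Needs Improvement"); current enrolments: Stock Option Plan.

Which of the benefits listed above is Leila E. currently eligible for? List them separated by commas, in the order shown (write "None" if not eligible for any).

Service from Jan 4, 2019 to Aug 10, 2023: 1679 days.
Life Insurance — status temporary ✗ (requires part-time) → not eligible.
Dental Plan — status temporary ✗ (excluded) → not eligible.
Adoption Assistance — status temporary ✗ (excluded) → not eligible.
Backup Childcare — service 1679 days ≥ 120 days ✓; 30 hrs/wk < 35 ✗ → not eligible.
Paid Family Leave — status temporary ✗ (excluded) → not eligible.
Stock Option Plan — service 1679 days ≥ 9 months (≈270 days) ✓; 30 hrs/wk ≥ 20 ✓; grade P4 ≥ P4 ✓; age 28 ≥ 18 ✓ → eligible.
Vision Plan — status temporary ✓; service 1679 days ≥ 12 months (≈360 days) ✓; dept QA ✗ → not eligible.
Spot Bonus Program — service 1679 days ≥ 9 months (≈270 days) ✓; grade P4 ≥ P2 ✓; 30 hrs/wk ≥ 30 ✓; site Boise ✗ (not Albany or Calgary) → not eligible.

Stock Option Plan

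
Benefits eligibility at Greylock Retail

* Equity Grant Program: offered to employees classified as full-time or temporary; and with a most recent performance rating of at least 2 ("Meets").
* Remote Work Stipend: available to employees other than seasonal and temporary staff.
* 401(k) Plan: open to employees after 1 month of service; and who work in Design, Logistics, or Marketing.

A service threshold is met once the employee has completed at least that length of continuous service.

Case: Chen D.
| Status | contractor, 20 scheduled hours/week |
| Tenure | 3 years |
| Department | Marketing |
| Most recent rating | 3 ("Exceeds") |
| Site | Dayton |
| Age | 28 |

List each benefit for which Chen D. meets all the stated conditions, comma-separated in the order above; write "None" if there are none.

Equity Grant Program — status contractor ✗ (requires full-time or temporary) → not eligible.
Remote Work Stipend — status contractor ✓ (not excluded) → eligible.
401(k) Plan — service 3 years ≥ 1 month (≈30 days) ✓; dept Marketing ✓ → eligible.

Remote Work Stipend, 401(k) Plan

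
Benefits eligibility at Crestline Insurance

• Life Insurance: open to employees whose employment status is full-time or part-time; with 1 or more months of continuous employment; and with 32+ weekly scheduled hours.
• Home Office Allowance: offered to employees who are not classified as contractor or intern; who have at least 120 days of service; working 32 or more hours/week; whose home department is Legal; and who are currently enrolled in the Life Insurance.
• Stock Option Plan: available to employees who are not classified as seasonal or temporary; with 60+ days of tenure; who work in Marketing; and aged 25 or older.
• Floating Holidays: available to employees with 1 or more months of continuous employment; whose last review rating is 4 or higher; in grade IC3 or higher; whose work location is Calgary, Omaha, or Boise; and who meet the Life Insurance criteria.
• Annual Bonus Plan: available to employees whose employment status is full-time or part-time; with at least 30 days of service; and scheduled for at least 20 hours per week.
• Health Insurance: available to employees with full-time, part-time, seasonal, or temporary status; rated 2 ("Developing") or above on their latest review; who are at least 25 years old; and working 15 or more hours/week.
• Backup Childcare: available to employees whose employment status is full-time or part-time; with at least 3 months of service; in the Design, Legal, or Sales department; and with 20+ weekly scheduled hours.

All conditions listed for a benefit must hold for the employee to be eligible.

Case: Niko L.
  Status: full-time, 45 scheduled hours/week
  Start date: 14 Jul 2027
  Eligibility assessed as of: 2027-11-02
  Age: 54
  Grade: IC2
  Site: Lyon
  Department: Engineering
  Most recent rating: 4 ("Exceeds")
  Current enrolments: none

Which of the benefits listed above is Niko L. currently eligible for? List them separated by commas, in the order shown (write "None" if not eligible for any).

Service from 14 Jul 2027 to 2027-11-02: 111 days.
Life Insurance — status full-time ✓; service 111 days ≥ 1 month (≈30 days) ✓; 45 hrs/wk ≥ 32 ✓ → eligible.
Home Office Allowance — status full-time ✓ (not excluded); service 111 days < 120 days ✗ → not eligible.
Stock Option Plan — status full-time ✓ (not excluded); service 111 days ≥ 60 days ✓; dept Engineering ✗ → not eligible.
Floating Holidays — service 111 days ≥ 1 month (≈30 days) ✓; rating 4 ≥ 4 ✓; grade IC2 < IC3 ✗ → not eligible.
Annual Bonus Plan — status full-time ✓; service 111 days ≥ 30 days ✓; 45 hrs/wk ≥ 20 ✓ → eligible.
Health Insurance — status full-time ✓; rating 4 ≥ 2 ✓; age 54 ≥ 25 ✓; 45 hrs/wk ≥ 15 ✓ → eligible.
Backup Childcare — status full-time ✓; service 111 days ≥ 3 months (≈90 days) ✓; dept Engineering ✗ → not eligible.

Life Insurance, Annual Bonus Plan, Health Insurance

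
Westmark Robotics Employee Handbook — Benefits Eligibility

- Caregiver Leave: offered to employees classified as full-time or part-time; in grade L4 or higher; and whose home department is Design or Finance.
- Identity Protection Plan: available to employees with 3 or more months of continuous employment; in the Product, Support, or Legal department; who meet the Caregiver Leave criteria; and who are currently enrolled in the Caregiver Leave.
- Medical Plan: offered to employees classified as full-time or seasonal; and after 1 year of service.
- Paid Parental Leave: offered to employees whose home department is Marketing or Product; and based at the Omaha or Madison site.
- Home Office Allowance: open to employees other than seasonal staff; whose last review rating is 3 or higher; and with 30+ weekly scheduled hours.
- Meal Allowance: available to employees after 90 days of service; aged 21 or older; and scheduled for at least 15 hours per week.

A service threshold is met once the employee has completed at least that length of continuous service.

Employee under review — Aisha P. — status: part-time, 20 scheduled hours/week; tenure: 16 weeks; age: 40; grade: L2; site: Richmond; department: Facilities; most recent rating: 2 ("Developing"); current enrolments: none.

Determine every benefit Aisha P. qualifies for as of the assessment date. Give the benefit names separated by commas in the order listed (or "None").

Meal Allowance

Caregiver Leave — status part-time ✓; grade L2 < L4 ✗ → not eligible.
Identity Protection Plan — service 16 weeks ≥ 3 months (≈90 days) ✓; dept Facilities ✗ → not eligible.
Medical Plan — status part-time ✗ (requires full-time or seasonal) → not eligible.
Paid Parental Leave — dept Facilities ✗ → not eligible.
Home Office Allowance — status part-time ✓ (not excluded); rating 2 < 3 ✗ → not eligible.
Meal Allowance — service 16 weeks ≥ 90 days ✓; age 40 ≥ 21 ✓; 20 hrs/wk ≥ 15 ✓ → eligible.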